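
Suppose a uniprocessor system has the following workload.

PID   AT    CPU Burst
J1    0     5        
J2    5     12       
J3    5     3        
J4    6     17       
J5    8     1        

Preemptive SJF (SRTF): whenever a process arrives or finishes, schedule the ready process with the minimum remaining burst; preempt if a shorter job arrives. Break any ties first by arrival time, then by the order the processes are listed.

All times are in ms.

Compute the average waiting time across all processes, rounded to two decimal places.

Gantt: | J1 0-5 | J3 5-8 | J5 8-9 | J2 9-21 | J4 21-38 |
Completion: J1=5  J2=21  J3=8  J4=38  J5=9
Waiting times: J1=0, J2=4, J3=0, J4=15, J5=0
Average waiting = (0+4+0+15+0) / 5 = 19/5 = 3.80

3.80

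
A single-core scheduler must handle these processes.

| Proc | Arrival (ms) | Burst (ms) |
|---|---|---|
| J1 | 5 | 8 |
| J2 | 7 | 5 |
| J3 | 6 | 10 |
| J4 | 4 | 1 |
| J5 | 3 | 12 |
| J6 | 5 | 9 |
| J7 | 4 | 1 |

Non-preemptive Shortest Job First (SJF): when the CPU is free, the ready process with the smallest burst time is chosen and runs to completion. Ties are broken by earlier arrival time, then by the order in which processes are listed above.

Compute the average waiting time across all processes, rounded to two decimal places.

15.43

Schedule: | idle 0-3 | J5 3-15 | J4 15-16 | J7 16-17 | J2 17-22 | J1 22-30 | J6 30-39 | J3 39-49 |
Completion: J1=30  J2=22  J3=49  J4=16  J5=15  J6=39  J7=17
Turnaround (C−A): J1=25  J2=15  J3=43  J4=12  J5=12  J6=34  J7=13
Waiting times: J1=17, J2=10, J3=33, J4=11, J5=0, J6=25, J7=12
Average waiting = (17+10+33+11+0+25+12) / 7 = 108/7 = 15.43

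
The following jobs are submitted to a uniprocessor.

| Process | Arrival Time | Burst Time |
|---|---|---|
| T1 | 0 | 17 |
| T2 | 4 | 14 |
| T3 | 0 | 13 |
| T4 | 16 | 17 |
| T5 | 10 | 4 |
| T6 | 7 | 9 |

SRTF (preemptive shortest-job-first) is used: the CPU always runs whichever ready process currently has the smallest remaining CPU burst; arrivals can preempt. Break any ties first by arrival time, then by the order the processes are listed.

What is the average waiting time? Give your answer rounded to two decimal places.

Schedule: | T3 0-13 | T5 13-17 | T6 17-26 | T2 26-40 | T1 40-57 | T4 57-74 |
Completion: T1=57  T2=40  T3=13  T4=74  T5=17  T6=26
Waiting times: T1=40, T2=22, T3=0, T4=41, T5=3, T6=10
Average waiting = (40+22+0+41+3+10) / 6 = 116/6 = 19.33

19.33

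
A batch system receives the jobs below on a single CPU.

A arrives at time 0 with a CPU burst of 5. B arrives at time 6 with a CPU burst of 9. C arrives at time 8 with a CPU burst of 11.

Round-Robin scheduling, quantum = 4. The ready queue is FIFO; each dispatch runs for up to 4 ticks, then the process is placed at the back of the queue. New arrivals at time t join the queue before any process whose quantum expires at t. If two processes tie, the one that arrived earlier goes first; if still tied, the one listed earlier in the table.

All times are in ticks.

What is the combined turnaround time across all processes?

40

Timeline: | A 0-5 | idle 5-6 | B 6-10 | C 10-14 | B 14-18 | C 18-22 | B 22-23 | C 23-26 |
Completion: A=5  B=23  C=26
Turnaround = completion − arrival: A=5, B=17, C=18
Total turnaround = 5 + 17 + 18 = 40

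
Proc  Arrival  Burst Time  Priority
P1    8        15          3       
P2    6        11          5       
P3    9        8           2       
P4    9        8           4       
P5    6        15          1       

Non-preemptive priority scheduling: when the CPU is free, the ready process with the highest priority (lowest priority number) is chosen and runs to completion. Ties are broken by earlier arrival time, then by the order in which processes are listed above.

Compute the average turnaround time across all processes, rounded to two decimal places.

Gantt: | idle 0-6 | P5 6-21 | P3 21-29 | P1 29-44 | P4 44-52 | P2 52-63 |
Completion: P1=44  P2=63  P3=29  P4=52  P5=21
Turnaround (C−A): P1=36  P2=57  P3=20  P4=43  P5=15
Turnaround times: P1=36, P2=57, P3=20, P4=43, P5=15
Average turnaround = (36+57+20+43+15) / 5 = 171/5 = 34.20

34.20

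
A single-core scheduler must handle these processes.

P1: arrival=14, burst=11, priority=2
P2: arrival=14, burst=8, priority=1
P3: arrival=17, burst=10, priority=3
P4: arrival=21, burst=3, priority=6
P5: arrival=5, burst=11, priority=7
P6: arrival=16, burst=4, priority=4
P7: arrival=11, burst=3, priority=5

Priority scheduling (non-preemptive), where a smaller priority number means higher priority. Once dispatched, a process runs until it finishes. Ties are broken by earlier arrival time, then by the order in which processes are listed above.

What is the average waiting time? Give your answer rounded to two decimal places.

18.29

Schedule: | idle 0-5 | P5 5-16 | P2 16-24 | P1 24-35 | P3 35-45 | P6 45-49 | P7 49-52 | P4 52-55 |
Completion: P1=35  P2=24  P3=45  P4=55  P5=16  P6=49  P7=52
Waiting times: P1=10, P2=2, P3=18, P4=31, P5=0, P6=29, P7=38
Average waiting = (10+2+18+31+0+29+38) / 7 = 128/7 = 18.29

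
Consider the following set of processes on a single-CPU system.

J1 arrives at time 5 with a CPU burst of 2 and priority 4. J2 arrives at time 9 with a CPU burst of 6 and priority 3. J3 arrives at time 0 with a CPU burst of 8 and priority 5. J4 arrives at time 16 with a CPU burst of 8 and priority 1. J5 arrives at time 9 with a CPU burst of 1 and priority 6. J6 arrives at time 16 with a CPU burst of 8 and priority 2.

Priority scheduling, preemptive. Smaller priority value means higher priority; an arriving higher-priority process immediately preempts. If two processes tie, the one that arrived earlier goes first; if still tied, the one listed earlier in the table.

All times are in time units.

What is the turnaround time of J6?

16

Timeline: | J3 0-5 | J1 5-7 | J3 7-9 | J2 9-15 | J3 15-16 | J4 16-24 | J6 24-32 | J5 32-33 |
Completion: J1=7  J2=15  J3=16  J4=24  J5=33  J6=32
Turnaround(J6) = completion − arrival = 32 − 16 = 16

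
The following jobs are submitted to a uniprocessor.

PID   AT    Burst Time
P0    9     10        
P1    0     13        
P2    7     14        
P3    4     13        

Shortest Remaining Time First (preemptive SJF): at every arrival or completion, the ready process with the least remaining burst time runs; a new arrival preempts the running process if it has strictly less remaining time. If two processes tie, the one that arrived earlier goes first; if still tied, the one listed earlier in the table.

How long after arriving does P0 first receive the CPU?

Schedule: | P1 0-13 | P0 13-23 | P3 23-36 | P2 36-50 |
Completion: P0=23  P1=13  P2=50  P3=36
Turnaround (C−A): P0=14  P1=13  P2=43  P3=32
Response(P0) = first start − arrival = 13 − 9 = 4

4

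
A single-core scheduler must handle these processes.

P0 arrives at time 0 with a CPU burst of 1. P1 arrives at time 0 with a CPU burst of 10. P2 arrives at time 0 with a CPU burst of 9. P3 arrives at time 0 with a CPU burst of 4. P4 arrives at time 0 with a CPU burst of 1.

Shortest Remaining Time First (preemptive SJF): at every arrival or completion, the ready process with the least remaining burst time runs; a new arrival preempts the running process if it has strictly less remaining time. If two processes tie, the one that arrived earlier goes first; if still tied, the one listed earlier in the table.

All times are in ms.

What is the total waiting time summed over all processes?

24

Timeline: | P0 0-1 | P4 1-2 | P3 2-6 | P2 6-15 | P1 15-25 |
Completion: P0=1  P1=25  P2=15  P3=6  P4=2
Waiting = turnaround − burst: P0=0, P1=15, P2=6, P3=2, P4=1
Total waiting = 0 + 15 + 6 + 2 + 1 = 24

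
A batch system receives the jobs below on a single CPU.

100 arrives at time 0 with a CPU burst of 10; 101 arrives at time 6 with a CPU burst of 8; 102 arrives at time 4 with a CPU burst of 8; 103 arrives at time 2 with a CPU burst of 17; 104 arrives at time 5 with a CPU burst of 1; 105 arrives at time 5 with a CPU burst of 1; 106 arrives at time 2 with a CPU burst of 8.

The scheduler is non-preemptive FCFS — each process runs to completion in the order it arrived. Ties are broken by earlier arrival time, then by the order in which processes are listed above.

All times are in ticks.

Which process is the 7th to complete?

Gantt: | 100 0-10 | 103 10-27 | 106 27-35 | 102 35-43 | 104 43-44 | 105 44-45 | 101 45-53 |
Completion: 100=10  101=53  102=43  103=27  104=44  105=45  106=35
Finish order: 100 → 103 → 106 → 102 → 104 → 105 → 101

101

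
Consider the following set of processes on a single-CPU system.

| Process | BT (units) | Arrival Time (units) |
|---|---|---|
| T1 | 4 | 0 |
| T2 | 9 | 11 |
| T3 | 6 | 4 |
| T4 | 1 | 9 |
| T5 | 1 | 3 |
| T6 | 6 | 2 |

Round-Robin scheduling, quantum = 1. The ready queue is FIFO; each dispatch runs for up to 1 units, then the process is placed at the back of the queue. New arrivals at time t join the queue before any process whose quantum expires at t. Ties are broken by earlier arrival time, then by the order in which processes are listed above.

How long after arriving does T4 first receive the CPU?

1

Schedule: | T1 0-2 | T6 2-3 | T1 3-4 | T5 4-5 | T6 5-6 | T3 6-7 | T1 7-8 | T6 8-9 | T3 9-10 | T4 10-11 | T6 11-12 | T3 12-13 | T2 13-14 | T6 14-15 | T3 15-16 | T2 16-17 | T6 17-18 | T3 18-19 | T2 19-20 | T3 20-21 | T2 21-27 |
Completion: T1=8  T2=27  T3=21  T4=11  T5=5  T6=18
Turnaround (C−A): T1=8  T2=16  T3=17  T4=2  T5=2  T6=16
Response(T4) = first start − arrival = 10 − 9 = 1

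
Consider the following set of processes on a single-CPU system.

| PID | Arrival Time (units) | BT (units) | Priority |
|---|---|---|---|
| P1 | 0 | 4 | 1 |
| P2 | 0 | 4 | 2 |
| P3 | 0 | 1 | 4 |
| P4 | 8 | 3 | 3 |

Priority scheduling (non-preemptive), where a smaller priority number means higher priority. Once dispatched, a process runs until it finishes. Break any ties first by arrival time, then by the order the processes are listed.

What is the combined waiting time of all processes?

15

Gantt: | P1 0-4 | P2 4-8 | P4 8-11 | P3 11-12 |
Completion: P1=4  P2=8  P3=12  P4=11
Waiting = turnaround − burst: P1=0, P2=4, P3=11, P4=0
Total waiting = 0 + 4 + 11 + 0 = 15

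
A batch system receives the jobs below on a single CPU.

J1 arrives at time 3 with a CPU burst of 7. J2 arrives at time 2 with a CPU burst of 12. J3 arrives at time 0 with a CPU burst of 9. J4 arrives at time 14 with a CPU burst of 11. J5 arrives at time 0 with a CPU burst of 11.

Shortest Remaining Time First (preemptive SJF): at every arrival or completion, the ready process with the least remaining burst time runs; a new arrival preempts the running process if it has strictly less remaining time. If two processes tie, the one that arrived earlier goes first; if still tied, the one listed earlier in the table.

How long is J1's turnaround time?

13

Timeline: | J3 0-9 | J1 9-16 | J5 16-27 | J4 27-38 | J2 38-50 |
Completion: J1=16  J2=50  J3=9  J4=38  J5=27
Turnaround(J1) = completion − arrival = 16 − 3 = 13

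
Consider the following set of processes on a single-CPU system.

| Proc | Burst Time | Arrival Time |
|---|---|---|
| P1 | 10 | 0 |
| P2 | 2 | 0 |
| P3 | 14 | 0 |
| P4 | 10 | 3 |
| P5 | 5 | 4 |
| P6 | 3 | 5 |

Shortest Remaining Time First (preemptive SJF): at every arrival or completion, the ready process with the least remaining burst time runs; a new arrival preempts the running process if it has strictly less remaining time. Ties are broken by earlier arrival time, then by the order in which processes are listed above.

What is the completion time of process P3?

44

Timeline: | P2 0-2 | P1 2-4 | P5 4-5 | P6 5-8 | P5 8-12 | P1 12-20 | P4 20-30 | P3 30-44 |
Completion: P1=20  P2=2  P3=44  P4=30  P5=12  P6=8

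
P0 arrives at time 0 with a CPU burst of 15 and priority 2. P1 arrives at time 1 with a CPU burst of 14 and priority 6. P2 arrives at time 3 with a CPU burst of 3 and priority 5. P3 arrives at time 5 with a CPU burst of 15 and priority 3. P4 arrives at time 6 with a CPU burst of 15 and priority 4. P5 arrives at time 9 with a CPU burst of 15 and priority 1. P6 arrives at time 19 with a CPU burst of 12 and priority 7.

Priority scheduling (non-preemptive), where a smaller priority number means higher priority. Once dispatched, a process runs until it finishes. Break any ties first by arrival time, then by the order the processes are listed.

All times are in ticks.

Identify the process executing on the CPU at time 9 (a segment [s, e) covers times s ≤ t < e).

Timeline: | P0 0-15 | P5 15-30 | P3 30-45 | P4 45-60 | P2 60-63 | P1 63-77 | P6 77-89 |
Completion: P0=15  P1=77  P2=63  P3=45  P4=60  P5=30  P6=89
Turnaround (C−A): P0=15  P1=76  P2=60  P3=40  P4=54  P5=21  P6=70

P0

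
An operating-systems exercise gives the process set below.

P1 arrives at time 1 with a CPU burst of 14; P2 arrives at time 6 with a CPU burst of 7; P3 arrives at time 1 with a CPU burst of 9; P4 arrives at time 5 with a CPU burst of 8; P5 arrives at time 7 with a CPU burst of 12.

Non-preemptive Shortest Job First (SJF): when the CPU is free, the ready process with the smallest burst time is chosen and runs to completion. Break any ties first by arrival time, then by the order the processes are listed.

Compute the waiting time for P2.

Schedule: | idle 0-1 | P3 1-10 | P2 10-17 | P4 17-25 | P5 25-37 | P1 37-51 |
Completion: P1=51  P2=17  P3=10  P4=25  P5=37
Waiting(P2) = turnaround − burst = 11 − 7 = 4

4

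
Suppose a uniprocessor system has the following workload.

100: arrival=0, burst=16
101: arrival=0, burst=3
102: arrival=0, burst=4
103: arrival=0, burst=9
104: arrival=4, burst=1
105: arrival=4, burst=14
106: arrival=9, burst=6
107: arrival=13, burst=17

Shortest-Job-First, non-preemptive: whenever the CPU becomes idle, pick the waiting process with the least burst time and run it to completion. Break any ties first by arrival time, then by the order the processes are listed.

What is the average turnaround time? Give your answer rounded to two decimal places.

Gantt: | 101 0-3 | 102 3-7 | 104 7-8 | 103 8-17 | 106 17-23 | 105 23-37 | 100 37-53 | 107 53-70 |
Completion: 100=53  101=3  102=7  103=17  104=8  105=37  106=23  107=70
Turnaround (C−A): 100=53  101=3  102=7  103=17  104=4  105=33  106=14  107=57
Turnaround times: 100=53, 101=3, 102=7, 103=17, 104=4, 105=33, 106=14, 107=57
Average turnaround = (53+3+7+17+4+33+14+57) / 8 = 188/8 = 23.50

23.50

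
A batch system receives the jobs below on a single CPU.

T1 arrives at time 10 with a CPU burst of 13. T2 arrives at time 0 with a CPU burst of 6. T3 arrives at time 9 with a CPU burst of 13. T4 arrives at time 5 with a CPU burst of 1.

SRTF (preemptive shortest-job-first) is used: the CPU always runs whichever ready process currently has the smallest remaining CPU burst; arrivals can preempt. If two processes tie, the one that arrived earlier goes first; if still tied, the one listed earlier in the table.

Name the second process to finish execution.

Timeline: | T2 0-6 | T4 6-7 | idle 7-9 | T3 9-22 | T1 22-35 |
Completion: T1=35  T2=6  T3=22  T4=7
Finish order: T2 → T4 → T3 → T1

T4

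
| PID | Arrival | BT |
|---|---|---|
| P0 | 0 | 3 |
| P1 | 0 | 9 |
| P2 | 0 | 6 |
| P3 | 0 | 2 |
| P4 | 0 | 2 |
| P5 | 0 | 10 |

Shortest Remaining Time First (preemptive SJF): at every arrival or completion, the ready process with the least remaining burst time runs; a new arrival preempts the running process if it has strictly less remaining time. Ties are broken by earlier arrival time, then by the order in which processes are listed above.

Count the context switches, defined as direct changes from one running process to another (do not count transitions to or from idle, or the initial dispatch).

5

Timeline: | P3 0-2 | P4 2-4 | P0 4-7 | P2 7-13 | P1 13-22 | P5 22-32 |
Completion: P0=7  P1=22  P2=13  P3=2  P4=4  P5=32
Turnaround (C−A): P0=7  P1=22  P2=13  P3=2  P4=4  P5=32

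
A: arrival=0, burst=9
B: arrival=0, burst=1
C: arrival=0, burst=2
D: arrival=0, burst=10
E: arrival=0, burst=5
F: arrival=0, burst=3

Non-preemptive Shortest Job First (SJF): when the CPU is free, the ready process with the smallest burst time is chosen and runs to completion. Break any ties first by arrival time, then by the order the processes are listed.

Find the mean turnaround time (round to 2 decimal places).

Timeline: | B 0-1 | C 1-3 | F 3-6 | E 6-11 | A 11-20 | D 20-30 |
Completion: A=20  B=1  C=3  D=30  E=11  F=6
Turnaround (C−A): A=20  B=1  C=3  D=30  E=11  F=6
Turnaround times: A=20, B=1, C=3, D=30, E=11, F=6
Average turnaround = (20+1+3+30+11+6) / 6 = 71/6 = 11.83

11.83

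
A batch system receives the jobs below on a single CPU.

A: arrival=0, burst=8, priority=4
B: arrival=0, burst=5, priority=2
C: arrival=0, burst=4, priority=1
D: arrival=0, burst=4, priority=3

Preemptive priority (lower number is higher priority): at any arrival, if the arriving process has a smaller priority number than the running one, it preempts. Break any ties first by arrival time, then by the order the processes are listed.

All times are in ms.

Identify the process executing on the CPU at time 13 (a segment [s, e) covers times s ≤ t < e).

A

Timeline: | C 0-4 | B 4-9 | D 9-13 | A 13-21 |
Completion: A=21  B=9  C=4  D=13
Turnaround (C−A): A=21  B=9  C=4  D=13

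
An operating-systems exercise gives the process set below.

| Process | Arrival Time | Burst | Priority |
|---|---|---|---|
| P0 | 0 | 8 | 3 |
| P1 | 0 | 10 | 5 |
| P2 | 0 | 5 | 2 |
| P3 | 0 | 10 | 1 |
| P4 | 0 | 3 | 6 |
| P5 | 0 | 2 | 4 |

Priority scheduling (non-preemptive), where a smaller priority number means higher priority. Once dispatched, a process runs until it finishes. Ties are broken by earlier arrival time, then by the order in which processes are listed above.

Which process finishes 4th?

P5

Gantt: | P3 0-10 | P2 10-15 | P0 15-23 | P5 23-25 | P1 25-35 | P4 35-38 |
Completion: P0=23  P1=35  P2=15  P3=10  P4=38  P5=25
Turnaround (C−A): P0=23  P1=35  P2=15  P3=10  P4=38  P5=25
Finish order: P3 → P2 → P0 → P5 → P1 → P4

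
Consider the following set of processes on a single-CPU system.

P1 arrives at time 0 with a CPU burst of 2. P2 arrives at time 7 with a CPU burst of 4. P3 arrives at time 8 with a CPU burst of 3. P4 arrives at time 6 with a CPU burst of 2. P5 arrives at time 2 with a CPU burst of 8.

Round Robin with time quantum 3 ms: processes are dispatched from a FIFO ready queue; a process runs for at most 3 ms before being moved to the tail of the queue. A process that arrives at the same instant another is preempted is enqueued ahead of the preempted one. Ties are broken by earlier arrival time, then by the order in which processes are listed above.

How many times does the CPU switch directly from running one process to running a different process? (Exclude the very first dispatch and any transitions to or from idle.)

6

Schedule: | P1 0-2 | P5 2-8 | P4 8-10 | P2 10-13 | P3 13-16 | P5 16-18 | P2 18-19 |
Completion: P1=2  P2=19  P3=16  P4=10  P5=18
Turnaround (C−A): P1=2  P2=12  P3=8  P4=4  P5=16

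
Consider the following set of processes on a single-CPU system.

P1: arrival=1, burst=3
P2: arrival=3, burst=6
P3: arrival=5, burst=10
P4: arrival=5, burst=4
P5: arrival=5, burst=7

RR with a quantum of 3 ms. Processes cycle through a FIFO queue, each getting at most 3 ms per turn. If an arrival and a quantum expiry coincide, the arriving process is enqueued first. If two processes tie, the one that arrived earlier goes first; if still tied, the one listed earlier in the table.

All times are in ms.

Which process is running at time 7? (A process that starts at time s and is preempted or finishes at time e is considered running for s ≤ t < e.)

Timeline: | idle 0-1 | P1 1-4 | P2 4-7 | P3 7-10 | P4 10-13 | P5 13-16 | P2 16-19 | P3 19-22 | P4 22-23 | P5 23-26 | P3 26-29 | P5 29-30 | P3 30-31 |
Completion: P1=4  P2=19  P3=31  P4=23  P5=30

P3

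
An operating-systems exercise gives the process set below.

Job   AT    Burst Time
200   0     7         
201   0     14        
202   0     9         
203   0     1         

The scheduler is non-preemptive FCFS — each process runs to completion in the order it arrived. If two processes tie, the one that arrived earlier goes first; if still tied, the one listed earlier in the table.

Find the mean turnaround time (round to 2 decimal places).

Schedule: | 200 0-7 | 201 7-21 | 202 21-30 | 203 30-31 |
Completion: 200=7  201=21  202=30  203=31
Turnaround (C−A): 200=7  201=21  202=30  203=31
Turnaround times: 200=7, 201=21, 202=30, 203=31
Average turnaround = (7+21+30+31) / 4 = 89/4 = 22.25

22.25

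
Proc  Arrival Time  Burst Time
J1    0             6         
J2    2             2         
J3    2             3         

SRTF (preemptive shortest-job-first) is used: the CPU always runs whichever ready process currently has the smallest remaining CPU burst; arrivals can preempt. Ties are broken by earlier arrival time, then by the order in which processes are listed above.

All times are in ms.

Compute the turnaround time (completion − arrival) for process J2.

2

Schedule: | J1 0-2 | J2 2-4 | J3 4-7 | J1 7-11 |
Completion: J1=11  J2=4  J3=7
Turnaround(J2) = completion − arrival = 4 − 2 = 2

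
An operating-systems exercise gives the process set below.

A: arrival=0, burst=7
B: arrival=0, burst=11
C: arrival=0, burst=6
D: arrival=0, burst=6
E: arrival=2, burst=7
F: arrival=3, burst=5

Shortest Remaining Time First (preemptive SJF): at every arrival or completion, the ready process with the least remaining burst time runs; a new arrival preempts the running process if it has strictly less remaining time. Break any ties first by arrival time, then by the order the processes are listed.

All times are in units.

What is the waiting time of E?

22

Gantt: | C 0-6 | F 6-11 | D 11-17 | A 17-24 | E 24-31 | B 31-42 |
Completion: A=24  B=42  C=6  D=17  E=31  F=11
Waiting(E) = turnaround − burst = 29 − 7 = 22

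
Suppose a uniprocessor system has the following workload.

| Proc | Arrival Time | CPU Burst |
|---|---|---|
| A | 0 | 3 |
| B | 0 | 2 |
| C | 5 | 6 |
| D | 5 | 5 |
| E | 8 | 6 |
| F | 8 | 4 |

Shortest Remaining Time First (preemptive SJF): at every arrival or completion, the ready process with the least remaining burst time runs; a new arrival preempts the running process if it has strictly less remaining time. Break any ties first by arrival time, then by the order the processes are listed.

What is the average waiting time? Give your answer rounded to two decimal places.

4.17

Schedule: | B 0-2 | A 2-5 | D 5-10 | F 10-14 | C 14-20 | E 20-26 |
Completion: A=5  B=2  C=20  D=10  E=26  F=14
Turnaround (C−A): A=5  B=2  C=15  D=5  E=18  F=6
Waiting times: A=2, B=0, C=9, D=0, E=12, F=2
Average waiting = (2+0+9+0+12+2) / 6 = 25/6 = 4.17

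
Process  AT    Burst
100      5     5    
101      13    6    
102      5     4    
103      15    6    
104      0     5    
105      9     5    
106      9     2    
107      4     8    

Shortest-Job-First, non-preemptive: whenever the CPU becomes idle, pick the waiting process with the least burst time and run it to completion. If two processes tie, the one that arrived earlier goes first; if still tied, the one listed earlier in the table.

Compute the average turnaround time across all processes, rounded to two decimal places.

Gantt: | 104 0-5 | 102 5-9 | 106 9-11 | 100 11-16 | 105 16-21 | 101 21-27 | 103 27-33 | 107 33-41 |
Completion: 100=16  101=27  102=9  103=33  104=5  105=21  106=11  107=41
Turnaround (C−A): 100=11  101=14  102=4  103=18  104=5  105=12  106=2  107=37
Turnaround times: 100=11, 101=14, 102=4, 103=18, 104=5, 105=12, 106=2, 107=37
Average turnaround = (11+14+4+18+5+12+2+37) / 8 = 103/8 = 12.88

12.88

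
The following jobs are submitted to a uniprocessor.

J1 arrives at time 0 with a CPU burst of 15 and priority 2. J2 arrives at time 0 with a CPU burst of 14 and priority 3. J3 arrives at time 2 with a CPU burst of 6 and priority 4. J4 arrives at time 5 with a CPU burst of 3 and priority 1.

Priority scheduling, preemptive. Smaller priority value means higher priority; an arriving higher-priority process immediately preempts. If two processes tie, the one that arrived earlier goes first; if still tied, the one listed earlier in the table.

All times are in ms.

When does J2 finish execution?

32

Gantt: | J1 0-5 | J4 5-8 | J1 8-18 | J2 18-32 | J3 32-38 |
Completion: J1=18  J2=32  J3=38  J4=8
Turnaround (C−A): J1=18  J2=32  J3=36  J4=3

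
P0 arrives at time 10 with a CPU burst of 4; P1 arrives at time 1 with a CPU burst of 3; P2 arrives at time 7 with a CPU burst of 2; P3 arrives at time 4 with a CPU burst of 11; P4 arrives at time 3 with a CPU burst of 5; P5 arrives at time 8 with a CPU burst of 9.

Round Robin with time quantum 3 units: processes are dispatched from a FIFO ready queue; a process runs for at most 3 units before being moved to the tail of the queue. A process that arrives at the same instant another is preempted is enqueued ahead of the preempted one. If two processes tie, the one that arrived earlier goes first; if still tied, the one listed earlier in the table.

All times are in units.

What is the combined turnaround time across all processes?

Schedule: | idle 0-1 | P1 1-4 | P4 4-7 | P3 7-10 | P2 10-12 | P4 12-14 | P5 14-17 | P0 17-20 | P3 20-23 | P5 23-26 | P0 26-27 | P3 27-30 | P5 30-33 | P3 33-35 |
Completion: P0=27  P1=4  P2=12  P3=35  P4=14  P5=33
Turnaround = completion − arrival: P0=17, P1=3, P2=5, P3=31, P4=11, P5=25
Total turnaround = 17 + 3 + 5 + 31 + 11 + 25 = 92

92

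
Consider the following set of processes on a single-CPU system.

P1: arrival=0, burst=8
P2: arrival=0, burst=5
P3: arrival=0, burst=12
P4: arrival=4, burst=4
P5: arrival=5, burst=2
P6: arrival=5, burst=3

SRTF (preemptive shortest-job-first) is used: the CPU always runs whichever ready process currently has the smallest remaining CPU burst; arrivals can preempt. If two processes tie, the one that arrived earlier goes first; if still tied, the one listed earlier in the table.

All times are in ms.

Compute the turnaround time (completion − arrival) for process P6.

Schedule: | P2 0-5 | P5 5-7 | P6 7-10 | P4 10-14 | P1 14-22 | P3 22-34 |
Completion: P1=22  P2=5  P3=34  P4=14  P5=7  P6=10
Turnaround (C−A): P1=22  P2=5  P3=34  P4=10  P5=2  P6=5
Turnaround(P6) = completion − arrival = 10 − 5 = 5

5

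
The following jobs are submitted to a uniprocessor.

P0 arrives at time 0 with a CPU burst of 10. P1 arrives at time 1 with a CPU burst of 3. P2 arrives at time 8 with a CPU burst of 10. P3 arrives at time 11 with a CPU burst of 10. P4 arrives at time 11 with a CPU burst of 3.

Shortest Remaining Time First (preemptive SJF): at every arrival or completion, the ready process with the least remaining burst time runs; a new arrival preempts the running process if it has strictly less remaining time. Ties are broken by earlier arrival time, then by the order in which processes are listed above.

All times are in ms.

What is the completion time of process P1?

Timeline: | P0 0-1 | P1 1-4 | P0 4-13 | P4 13-16 | P2 16-26 | P3 26-36 |
Completion: P0=13  P1=4  P2=26  P3=36  P4=16

4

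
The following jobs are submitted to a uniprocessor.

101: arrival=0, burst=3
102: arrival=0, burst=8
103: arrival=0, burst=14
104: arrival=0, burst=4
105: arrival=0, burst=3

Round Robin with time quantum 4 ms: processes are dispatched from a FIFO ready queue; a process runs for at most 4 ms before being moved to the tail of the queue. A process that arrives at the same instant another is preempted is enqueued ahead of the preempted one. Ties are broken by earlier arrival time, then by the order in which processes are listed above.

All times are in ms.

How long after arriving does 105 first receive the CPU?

15

Schedule: | 101 0-3 | 102 3-7 | 103 7-11 | 104 11-15 | 105 15-18 | 102 18-22 | 103 22-32 |
Completion: 101=3  102=22  103=32  104=15  105=18
Turnaround (C−A): 101=3  102=22  103=32  104=15  105=18
Response(105) = first start − arrival = 15 − 0 = 15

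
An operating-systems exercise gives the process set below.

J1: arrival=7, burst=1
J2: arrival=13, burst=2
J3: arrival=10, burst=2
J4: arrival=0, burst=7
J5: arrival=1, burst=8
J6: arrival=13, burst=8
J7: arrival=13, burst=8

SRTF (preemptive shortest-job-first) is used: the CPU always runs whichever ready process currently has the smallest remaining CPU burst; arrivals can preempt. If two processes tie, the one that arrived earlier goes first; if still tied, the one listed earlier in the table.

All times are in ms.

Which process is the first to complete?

Gantt: | J4 0-7 | J1 7-8 | J5 8-10 | J3 10-12 | J5 12-13 | J2 13-15 | J5 15-20 | J6 20-28 | J7 28-36 |
Completion: J1=8  J2=15  J3=12  J4=7  J5=20  J6=28  J7=36
Turnaround (C−A): J1=1  J2=2  J3=2  J4=7  J5=19  J6=15  J7=23
Finish order: J4 → J1 → J3 → J2 → J5 → J6 → J7

J4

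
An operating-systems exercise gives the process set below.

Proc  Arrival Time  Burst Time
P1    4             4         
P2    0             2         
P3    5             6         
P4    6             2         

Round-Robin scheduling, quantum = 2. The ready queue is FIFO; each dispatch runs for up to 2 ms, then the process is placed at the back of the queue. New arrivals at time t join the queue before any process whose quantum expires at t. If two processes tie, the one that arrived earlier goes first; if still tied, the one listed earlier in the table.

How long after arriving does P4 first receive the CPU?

Gantt: | P2 0-2 | idle 2-4 | P1 4-6 | P3 6-8 | P4 8-10 | P1 10-12 | P3 12-16 |
Completion: P1=12  P2=2  P3=16  P4=10
Turnaround (C−A): P1=8  P2=2  P3=11  P4=4
Response(P4) = first start − arrival = 8 − 6 = 2

2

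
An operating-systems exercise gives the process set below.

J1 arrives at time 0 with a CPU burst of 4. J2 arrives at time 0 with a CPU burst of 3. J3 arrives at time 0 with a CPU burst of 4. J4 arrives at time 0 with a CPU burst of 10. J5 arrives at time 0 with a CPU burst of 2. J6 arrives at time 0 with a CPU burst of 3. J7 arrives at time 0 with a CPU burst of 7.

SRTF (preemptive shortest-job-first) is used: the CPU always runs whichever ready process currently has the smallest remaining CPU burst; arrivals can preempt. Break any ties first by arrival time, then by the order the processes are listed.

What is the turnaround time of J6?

8

Schedule: | J5 0-2 | J2 2-5 | J6 5-8 | J1 8-12 | J3 12-16 | J7 16-23 | J4 23-33 |
Completion: J1=12  J2=5  J3=16  J4=33  J5=2  J6=8  J7=23
Turnaround(J6) = completion − arrival = 8 − 0 = 8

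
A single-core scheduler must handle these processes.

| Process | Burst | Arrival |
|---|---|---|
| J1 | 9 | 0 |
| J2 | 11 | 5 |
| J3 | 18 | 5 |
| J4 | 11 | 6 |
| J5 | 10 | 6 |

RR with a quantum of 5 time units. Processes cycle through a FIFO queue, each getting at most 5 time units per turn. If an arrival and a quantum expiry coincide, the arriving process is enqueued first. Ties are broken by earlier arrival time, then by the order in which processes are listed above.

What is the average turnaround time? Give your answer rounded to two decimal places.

42.20

Schedule: | J1 0-5 | J2 5-10 | J3 10-15 | J1 15-19 | J4 19-24 | J5 24-29 | J2 29-34 | J3 34-39 | J4 39-44 | J5 44-49 | J2 49-50 | J3 50-55 | J4 55-56 | J3 56-59 |
Completion: J1=19  J2=50  J3=59  J4=56  J5=49
Turnaround (C−A): J1=19  J2=45  J3=54  J4=50  J5=43
Turnaround times: J1=19, J2=45, J3=54, J4=50, J5=43
Average turnaround = (19+45+54+50+43) / 5 = 211/5 = 42.20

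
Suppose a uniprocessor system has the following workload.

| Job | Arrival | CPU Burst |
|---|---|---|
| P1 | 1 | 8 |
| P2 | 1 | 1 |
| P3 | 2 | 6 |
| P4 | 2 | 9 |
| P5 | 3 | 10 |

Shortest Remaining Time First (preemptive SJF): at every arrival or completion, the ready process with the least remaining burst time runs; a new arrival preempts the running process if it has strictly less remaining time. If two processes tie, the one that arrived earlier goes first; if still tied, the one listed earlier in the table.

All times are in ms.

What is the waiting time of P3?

Schedule: | idle 0-1 | P2 1-2 | P3 2-8 | P1 8-16 | P4 16-25 | P5 25-35 |
Completion: P1=16  P2=2  P3=8  P4=25  P5=35
Turnaround (C−A): P1=15  P2=1  P3=6  P4=23  P5=32
Waiting(P3) = turnaround − burst = 6 − 6 = 0

0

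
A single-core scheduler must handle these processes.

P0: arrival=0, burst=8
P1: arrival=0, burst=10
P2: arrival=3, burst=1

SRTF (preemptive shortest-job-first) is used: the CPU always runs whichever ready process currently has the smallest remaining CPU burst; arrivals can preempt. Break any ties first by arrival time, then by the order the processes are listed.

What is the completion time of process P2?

4

Timeline: | P0 0-3 | P2 3-4 | P0 4-9 | P1 9-19 |
Completion: P0=9  P1=19  P2=4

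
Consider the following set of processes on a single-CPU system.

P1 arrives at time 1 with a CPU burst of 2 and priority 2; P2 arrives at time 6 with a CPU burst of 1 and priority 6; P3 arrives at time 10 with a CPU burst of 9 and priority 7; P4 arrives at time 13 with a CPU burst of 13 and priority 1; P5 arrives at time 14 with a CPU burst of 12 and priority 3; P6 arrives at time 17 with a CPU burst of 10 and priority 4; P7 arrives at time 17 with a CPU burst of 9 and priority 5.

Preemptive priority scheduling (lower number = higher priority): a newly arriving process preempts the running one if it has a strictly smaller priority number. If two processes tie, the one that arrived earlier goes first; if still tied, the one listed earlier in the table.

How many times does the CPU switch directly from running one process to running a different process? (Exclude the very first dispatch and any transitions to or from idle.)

Schedule: | idle 0-1 | P1 1-3 | idle 3-6 | P2 6-7 | idle 7-10 | P3 10-13 | P4 13-26 | P5 26-38 | P6 38-48 | P7 48-57 | P3 57-63 |
Completion: P1=3  P2=7  P3=63  P4=26  P5=38  P6=48  P7=57
Turnaround (C−A): P1=2  P2=1  P3=53  P4=13  P5=24  P6=31  P7=40

5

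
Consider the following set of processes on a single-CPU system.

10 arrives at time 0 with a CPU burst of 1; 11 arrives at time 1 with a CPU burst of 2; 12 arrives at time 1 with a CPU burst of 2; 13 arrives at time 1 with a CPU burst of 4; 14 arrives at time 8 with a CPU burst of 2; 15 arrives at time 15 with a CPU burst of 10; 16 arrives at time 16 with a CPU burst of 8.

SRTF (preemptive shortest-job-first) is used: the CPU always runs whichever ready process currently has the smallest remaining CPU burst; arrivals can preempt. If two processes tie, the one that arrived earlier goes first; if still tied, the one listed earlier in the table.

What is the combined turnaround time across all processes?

Timeline: | 10 0-1 | 11 1-3 | 12 3-5 | 13 5-9 | 14 9-11 | idle 11-15 | 15 15-16 | 16 16-24 | 15 24-33 |
Completion: 10=1  11=3  12=5  13=9  14=11  15=33  16=24
Turnaround (C−A): 10=1  11=2  12=4  13=8  14=3  15=18  16=8
Turnaround = completion − arrival: 10=1, 11=2, 12=4, 13=8, 14=3, 15=18, 16=8
Total turnaround = 1 + 2 + 4 + 8 + 3 + 18 + 8 = 44

44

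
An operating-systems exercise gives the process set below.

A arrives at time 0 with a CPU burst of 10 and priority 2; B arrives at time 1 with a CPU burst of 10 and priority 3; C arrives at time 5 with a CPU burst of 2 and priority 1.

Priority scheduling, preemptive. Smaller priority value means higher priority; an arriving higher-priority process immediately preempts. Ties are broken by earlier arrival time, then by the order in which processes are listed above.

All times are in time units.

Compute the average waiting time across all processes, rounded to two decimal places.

4.33

Gantt: | A 0-5 | C 5-7 | A 7-12 | B 12-22 |
Completion: A=12  B=22  C=7
Waiting times: A=2, B=11, C=0
Average waiting = (2+11+0) / 3 = 13/3 = 4.33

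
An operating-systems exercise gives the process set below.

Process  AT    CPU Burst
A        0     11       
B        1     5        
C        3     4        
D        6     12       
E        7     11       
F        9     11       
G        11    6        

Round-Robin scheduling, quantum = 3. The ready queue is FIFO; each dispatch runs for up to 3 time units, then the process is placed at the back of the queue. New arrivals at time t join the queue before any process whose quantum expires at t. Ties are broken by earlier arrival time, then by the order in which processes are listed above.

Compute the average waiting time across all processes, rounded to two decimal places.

Schedule: | A 0-3 | B 3-6 | C 6-9 | A 9-12 | D 12-15 | B 15-17 | E 17-20 | F 20-23 | C 23-24 | G 24-27 | A 27-30 | D 30-33 | E 33-36 | F 36-39 | G 39-42 | A 42-44 | D 44-47 | E 47-50 | F 50-53 | D 53-56 | E 56-58 | F 58-60 |
Completion: A=44  B=17  C=24  D=56  E=58  F=60  G=42
Turnaround (C−A): A=44  B=16  C=21  D=50  E=51  F=51  G=31
Waiting times: A=33, B=11, C=17, D=38, E=40, F=40, G=25
Average waiting = (33+11+17+38+40+40+25) / 7 = 204/7 = 29.14

29.14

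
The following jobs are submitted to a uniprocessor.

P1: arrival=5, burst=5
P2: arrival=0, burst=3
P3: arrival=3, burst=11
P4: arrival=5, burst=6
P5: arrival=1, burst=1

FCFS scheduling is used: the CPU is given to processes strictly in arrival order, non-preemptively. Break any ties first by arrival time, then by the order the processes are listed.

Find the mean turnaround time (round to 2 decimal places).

Timeline: | P2 0-3 | P5 3-4 | P3 4-15 | P1 15-20 | P4 20-26 |
Completion: P1=20  P2=3  P3=15  P4=26  P5=4
Turnaround times: P1=15, P2=3, P3=12, P4=21, P5=3
Average turnaround = (15+3+12+21+3) / 5 = 54/5 = 10.80

10.80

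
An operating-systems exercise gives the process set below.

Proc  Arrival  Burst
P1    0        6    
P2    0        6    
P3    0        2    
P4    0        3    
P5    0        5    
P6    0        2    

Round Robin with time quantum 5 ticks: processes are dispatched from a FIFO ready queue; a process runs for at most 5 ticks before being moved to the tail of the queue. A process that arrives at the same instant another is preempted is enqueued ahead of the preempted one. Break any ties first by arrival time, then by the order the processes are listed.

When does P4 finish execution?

15

Schedule: | P1 0-5 | P2 5-10 | P3 10-12 | P4 12-15 | P5 15-20 | P6 20-22 | P1 22-23 | P2 23-24 |
Completion: P1=23  P2=24  P3=12  P4=15  P5=20  P6=22
Turnaround (C−A): P1=23  P2=24  P3=12  P4=15  P5=20  P6=22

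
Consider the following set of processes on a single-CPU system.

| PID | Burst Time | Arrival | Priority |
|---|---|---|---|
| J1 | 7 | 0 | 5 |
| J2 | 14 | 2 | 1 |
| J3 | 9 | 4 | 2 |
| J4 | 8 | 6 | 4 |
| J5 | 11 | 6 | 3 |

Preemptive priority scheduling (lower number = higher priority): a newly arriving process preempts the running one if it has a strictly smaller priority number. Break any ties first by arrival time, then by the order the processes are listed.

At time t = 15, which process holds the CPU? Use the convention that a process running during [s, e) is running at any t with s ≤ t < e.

Gantt: | J1 0-2 | J2 2-16 | J3 16-25 | J5 25-36 | J4 36-44 | J1 44-49 |
Completion: J1=49  J2=16  J3=25  J4=44  J5=36

J2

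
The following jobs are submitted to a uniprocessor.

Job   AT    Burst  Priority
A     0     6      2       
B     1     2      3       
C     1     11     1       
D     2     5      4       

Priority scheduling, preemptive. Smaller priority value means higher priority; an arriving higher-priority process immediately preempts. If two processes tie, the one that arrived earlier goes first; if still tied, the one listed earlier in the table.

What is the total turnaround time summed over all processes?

68

Gantt: | A 0-1 | C 1-12 | A 12-17 | B 17-19 | D 19-24 |
Completion: A=17  B=19  C=12  D=24
Turnaround (C−A): A=17  B=18  C=11  D=22
Turnaround = completion − arrival: A=17, B=18, C=11, D=22
Total turnaround = 17 + 18 + 11 + 22 = 68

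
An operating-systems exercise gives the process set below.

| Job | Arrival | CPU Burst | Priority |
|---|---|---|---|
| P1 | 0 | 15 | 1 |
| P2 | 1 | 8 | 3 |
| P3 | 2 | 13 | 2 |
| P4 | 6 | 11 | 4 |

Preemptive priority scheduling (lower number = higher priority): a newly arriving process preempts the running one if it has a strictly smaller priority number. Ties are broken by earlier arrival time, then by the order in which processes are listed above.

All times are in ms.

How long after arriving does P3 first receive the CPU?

13

Timeline: | P1 0-15 | P3 15-28 | P2 28-36 | P4 36-47 |
Completion: P1=15  P2=36  P3=28  P4=47
Turnaround (C−A): P1=15  P2=35  P3=26  P4=41
Response(P3) = first start − arrival = 15 − 2 = 13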